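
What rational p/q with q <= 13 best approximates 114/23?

64/13

Expand x = 114/23 as a continued fraction with the Euclidean algorithm:
  114 = 4*23 + 22, so a_0 = 4.
  23 = 1*22 + 1, so a_1 = 1.
  22 = 22*1 + 0, so a_2 = 22.
so x = [4; 1, 22].
Convergents (p_i = a_i*p_{i-1} + p_{i-2}, q_i = a_i*q_{i-1} + q_{i-2} with p_{-2}=0, p_{-1}=1, q_{-2}=1, q_{-1}=0), until the denominator exceeds 13:
  i=0: a_0=4, p_0 = 4*1 + 0 = 4, q_0 = 4*0 + 1 = 1.
  i=1: a_1=1, p_1 = 1*4 + 1 = 5, q_1 = 1*1 + 0 = 1.
  i=2: a_2=22, p_2 = 22*5 + 4 = 114, q_2 = 22*1 + 1 = 23.
q_2 = 23 > 13, so the last convergent with denominator <= 13 is p_1/q_1 = 5/1.
The closest fraction with denominator <= 13 is either p_1/q_1 or the intermediate fraction (k*p_1 + p_0)/(k*q_1 + q_0) with the largest k >= 1 whose denominator stays <= 13; these approach x as k grows, and every other convergent or intermediate fraction in range is farther away.
Largest k: floor((13 - q_0)/q_1) = floor((13 - 1)/1) = 12.
That gives (12*5 + 4)/(12*1 + 1) = 64/13.
Compare the errors: |x - 5/1| = |114*1 - 5*23|/(23*1) = 1/23, and |x - 64/13| = |114*13 - 64*23|/(23*13) = 10/299.
Cross-multiplying, 10*23 = 230 < 299 = 1*299, so 10/299 is smaller: the intermediate fraction 64/13 is closer to x than 5/1.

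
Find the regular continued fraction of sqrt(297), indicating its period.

Write x_i = (sqrt(297) + m_i)/d_i with (m_0, d_0) = (0, 1). a_0 = floor(sqrt(297)) = 17, since 17^2 = 289 <= 297 < 324 = 18^2.
Iterate m_{i+1} = d_i*a_i - m_i, d_{i+1} = (297 - m_{i+1}^2)/d_i, a_{i+1} = floor((a_0 + m_{i+1})/d_{i+1}):
  m_1 = 1*17 - 0 = 17, d_1 = (297 - 17^2)/1 = 8/1 = 8, a_1 = floor((17 + 17)/8) = 4.
  m_2 = 8*4 - 17 = 15, d_2 = (297 - 15^2)/8 = 72/8 = 9, a_2 = floor((17 + 15)/9) = 3.
  m_3 = 9*3 - 15 = 12, d_3 = (297 - 12^2)/9 = 153/9 = 17, a_3 = floor((17 + 12)/17) = 1.
  m_4 = 17*1 - 12 = 5, d_4 = (297 - 5^2)/17 = 272/17 = 16, a_4 = floor((17 + 5)/16) = 1.
  m_5 = 16*1 - 5 = 11, d_5 = (297 - 11^2)/16 = 176/16 = 11, a_5 = floor((17 + 11)/11) = 2.
  m_6 = 11*2 - 11 = 11, d_6 = (297 - 11^2)/11 = 176/11 = 16, a_6 = floor((17 + 11)/16) = 1.
  m_7 = 16*1 - 11 = 5, d_7 = (297 - 5^2)/16 = 272/16 = 17, a_7 = floor((17 + 5)/17) = 1.
  m_8 = 17*1 - 5 = 12, d_8 = (297 - 12^2)/17 = 153/17 = 9, a_8 = floor((17 + 12)/9) = 3.
  m_9 = 9*3 - 12 = 15, d_9 = (297 - 15^2)/9 = 72/9 = 8, a_9 = floor((17 + 15)/8) = 4.
  m_10 = 8*4 - 15 = 17, d_10 = (297 - 17^2)/8 = 8/8 = 1, a_10 = floor((17 + 17)/1) = 34.
  m_11 = 1*34 - 17 = 17, d_11 = (297 - 17^2)/1 = 8/1 = 8: (m_11, d_11) = (m_1, d_1) = (17, 8), so from here the quotients repeat a_1, ..., a_10; the period length is 10.
Hence the expansion of sqrt(297) is a_0 = 17 followed by the repeating block 4, 3, 1, 1, 2, 1, 1, 3, 4, 34 (period 10).

[17; (4, 3, 1, 1, 2, 1, 1, 3, 4, 34)]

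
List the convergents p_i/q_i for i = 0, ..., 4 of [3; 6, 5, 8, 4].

Using the convergent recurrence p_i = a_i*p_{i-1} + p_{i-2}, q_i = a_i*q_{i-1} + q_{i-2} with p_{-2}=0, p_{-1}=1, q_{-2}=1, q_{-1}=0:
  i=0: a_0=3, p_0 = 3*1 + 0 = 3, q_0 = 3*0 + 1 = 1.
  i=1: a_1=6, p_1 = 6*3 + 1 = 19, q_1 = 6*1 + 0 = 6.
  i=2: a_2=5, p_2 = 5*19 + 3 = 98, q_2 = 5*6 + 1 = 31.
  i=3: a_3=8, p_3 = 8*98 + 19 = 803, q_3 = 8*31 + 6 = 254.
  i=4: a_4=4, p_4 = 4*803 + 98 = 3310, q_4 = 4*254 + 31 = 1047.

3/1, 19/6, 98/31, 803/254, 3310/1047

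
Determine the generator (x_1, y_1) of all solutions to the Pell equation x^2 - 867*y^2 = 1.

First expand sqrt(867) as a continued fraction. With x_i = (sqrt(867) + m_i)/d_i and (m_0, d_0) = (0, 1): a_0 = floor(sqrt(867)) = 29, since 29^2 = 841 <= 867 < 900 = 30^2.
Iterate m_{i+1} = d_i*a_i - m_i, d_{i+1} = (867 - m_{i+1}^2)/d_i, a_{i+1} = floor((a_0 + m_{i+1})/d_{i+1}):
  m_1 = 1*29 - 0 = 29, d_1 = (867 - 29^2)/1 = 26/1 = 26, a_1 = floor((29 + 29)/26) = 2.
  m_2 = 26*2 - 29 = 23, d_2 = (867 - 23^2)/26 = 338/26 = 13, a_2 = floor((29 + 23)/13) = 4.
  m_3 = 13*4 - 23 = 29, d_3 = (867 - 29^2)/13 = 26/13 = 2, a_3 = floor((29 + 29)/2) = 29.
  m_4 = 2*29 - 29 = 29, d_4 = (867 - 29^2)/2 = 26/2 = 13, a_4 = floor((29 + 29)/13) = 4.
  m_5 = 13*4 - 29 = 23, d_5 = (867 - 23^2)/13 = 338/13 = 26, a_5 = floor((29 + 23)/26) = 2.
  m_6 = 26*2 - 23 = 29, d_6 = (867 - 29^2)/26 = 26/26 = 1, a_6 = floor((29 + 29)/1) = 58.
  m_7 = 1*58 - 29 = 29, d_7 = (867 - 29^2)/1 = 26/1 = 26: (m_7, d_7) = (m_1, d_1) = (29, 26), so from here the quotients repeat a_1, ..., a_6; the period length is 6.
So sqrt(867) = [29; (2, 4, 29, 4, 2, 58)] with period length k = 6.
k is even, so the fundamental solution of x^2 - 867y^2 = 1 is (p_{k-1}, q_{k-1}) = (p_5, q_5); compute convergents through index 5.
Convergents (p_i = a_i*p_{i-1} + p_{i-2}, q_i = a_i*q_{i-1} + q_{i-2} with p_{-2}=0, p_{-1}=1, q_{-2}=1, q_{-1}=0):
  i=0: a_0=29, p_0 = 29*1 + 0 = 29, q_0 = 29*0 + 1 = 1.
  i=1: a_1=2, p_1 = 2*29 + 1 = 59, q_1 = 2*1 + 0 = 2.
  i=2: a_2=4, p_2 = 4*59 + 29 = 265, q_2 = 4*2 + 1 = 9.
  i=3: a_3=29, p_3 = 29*265 + 59 = 7744, q_3 = 29*9 + 2 = 263.
  i=4: a_4=4, p_4 = 4*7744 + 265 = 31241, q_4 = 4*263 + 9 = 1061.
  i=5: a_5=2, p_5 = 2*31241 + 7744 = 70226, q_5 = 2*1061 + 263 = 2385.
Check: 70226^2 - 867*2385^2 = 4931691076 - 4931691075 = 1, so (x, y) = (70226, 2385) solves the equation, and by the theorem it is the least positive solution.

(x, y) = (70226, 2385)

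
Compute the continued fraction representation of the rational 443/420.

Run the Euclidean algorithm on 443 and 420; the successive quotients are the partial quotients a_0, a_1, ... (each step inverts the fractional part left over by the previous one):
  443 = 1*420 + 23, so a_0 = 1.
  420 = 18*23 + 6, so a_1 = 18.
  23 = 3*6 + 5, so a_2 = 3.
  6 = 1*5 + 1, so a_3 = 1.
  5 = 5*1 + 0, so a_4 = 5.
The remainder reaches 0 after 5 divisions, so the expansion has 5 partial quotients, read off in order.

[1; 18, 3, 1, 5]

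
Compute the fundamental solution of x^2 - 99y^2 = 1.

First expand sqrt(99) as a continued fraction. With x_i = (sqrt(99) + m_i)/d_i and (m_0, d_0) = (0, 1): a_0 = floor(sqrt(99)) = 9, since 9^2 = 81 <= 99 < 100 = 10^2.
Iterate m_{i+1} = d_i*a_i - m_i, d_{i+1} = (99 - m_{i+1}^2)/d_i, a_{i+1} = floor((a_0 + m_{i+1})/d_{i+1}):
  m_1 = 1*9 - 0 = 9, d_1 = (99 - 9^2)/1 = 18/1 = 18, a_1 = floor((9 + 9)/18) = 1.
  m_2 = 18*1 - 9 = 9, d_2 = (99 - 9^2)/18 = 18/18 = 1, a_2 = floor((9 + 9)/1) = 18.
  m_3 = 1*18 - 9 = 9, d_3 = (99 - 9^2)/1 = 18/1 = 18: (m_3, d_3) = (m_1, d_1) = (9, 18), so from here the quotients repeat a_1, a_2; the period length is 2.
So sqrt(99) = [9; (1, 18)] with period length k = 2.
k is even, so the fundamental solution of x^2 - 99y^2 = 1 is (p_{k-1}, q_{k-1}) = (p_1, q_1); compute convergents through index 1.
Convergents (p_i = a_i*p_{i-1} + p_{i-2}, q_i = a_i*q_{i-1} + q_{i-2} with p_{-2}=0, p_{-1}=1, q_{-2}=1, q_{-1}=0):
  i=0: a_0=9, p_0 = 9*1 + 0 = 9, q_0 = 9*0 + 1 = 1.
  i=1: a_1=1, p_1 = 1*9 + 1 = 10, q_1 = 1*1 + 0 = 1.
Check: 10^2 - 99*1^2 = 100 - 99 = 1, so (x, y) = (10, 1) solves the equation, and by the theorem it is the least positive solution.

(x, y) = (10, 1)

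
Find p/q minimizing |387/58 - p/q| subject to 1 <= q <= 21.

Expand x = 387/58 as a continued fraction with the Euclidean algorithm:
  387 = 6*58 + 39, so a_0 = 6.
  58 = 1*39 + 19, so a_1 = 1.
  39 = 2*19 + 1, so a_2 = 2.
  19 = 19*1 + 0, so a_3 = 19.
so x = [6; 1, 2, 19].
Convergents (p_i = a_i*p_{i-1} + p_{i-2}, q_i = a_i*q_{i-1} + q_{i-2} with p_{-2}=0, p_{-1}=1, q_{-2}=1, q_{-1}=0), until the denominator exceeds 21:
  i=0: a_0=6, p_0 = 6*1 + 0 = 6, q_0 = 6*0 + 1 = 1.
  i=1: a_1=1, p_1 = 1*6 + 1 = 7, q_1 = 1*1 + 0 = 1.
  i=2: a_2=2, p_2 = 2*7 + 6 = 20, q_2 = 2*1 + 1 = 3.
  i=3: a_3=19, p_3 = 19*20 + 7 = 387, q_3 = 19*3 + 1 = 58.
q_3 = 58 > 21, so the last convergent with denominator <= 21 is p_2/q_2 = 20/3.
The closest fraction with denominator <= 21 is either p_2/q_2 or the intermediate fraction (k*p_2 + p_1)/(k*q_2 + q_1) with the largest k >= 1 whose denominator stays <= 21; these approach x as k grows, and every other convergent or intermediate fraction in range is farther away.
Largest k: floor((21 - q_1)/q_2) = floor((21 - 1)/3) = 6.
That gives (6*20 + 7)/(6*3 + 1) = 127/19.
Compare the errors: |x - 20/3| = |387*3 - 20*58|/(58*3) = 1/174, and |x - 127/19| = |387*19 - 127*58|/(58*19) = 13/1102.
Cross-multiplying, 1*1102 = 1102 < 2262 = 13*174, so 1/174 is smaller: the convergent 20/3 is closer to x than 127/19.

20/3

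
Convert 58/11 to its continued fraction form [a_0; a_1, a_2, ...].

[5; 3, 1, 2]

Run the Euclidean algorithm on 58 and 11; the successive quotients are the partial quotients a_0, a_1, ... (each step inverts the fractional part left over by the previous one):
  58 = 5*11 + 3, so a_0 = 5.
  11 = 3*3 + 2, so a_1 = 3.
  3 = 1*2 + 1, so a_2 = 1.
  2 = 2*1 + 0, so a_3 = 2.
The remainder reaches 0 after 4 divisions, so the expansion has 4 partial quotients, read off in order.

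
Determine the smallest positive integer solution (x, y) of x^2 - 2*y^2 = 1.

First expand sqrt(2) as a continued fraction. With x_i = (sqrt(2) + m_i)/d_i and (m_0, d_0) = (0, 1): a_0 = floor(sqrt(2)) = 1, since 1^2 = 1 <= 2 < 4 = 2^2.
Iterate m_{i+1} = d_i*a_i - m_i, d_{i+1} = (2 - m_{i+1}^2)/d_i, a_{i+1} = floor((a_0 + m_{i+1})/d_{i+1}):
  m_1 = 1*1 - 0 = 1, d_1 = (2 - 1^2)/1 = 1/1 = 1, a_1 = floor((1 + 1)/1) = 2.
  m_2 = 1*2 - 1 = 1, d_2 = (2 - 1^2)/1 = 1/1 = 1: (m_2, d_2) = (m_1, d_1) = (1, 1), so from here the quotient a_1 repeats; the period length is 1.
So sqrt(2) = [1; (2)] with period length k = 1.
k is odd, so (p_{k-1}, q_{k-1}) only solves x^2 - 2y^2 = -1 and the fundamental solution of x^2 - 2y^2 = 1 is (p_{2k-1}, q_{2k-1}) = (p_1, q_1); compute convergents through index 1, running through the period twice.
Convergents (p_i = a_i*p_{i-1} + p_{i-2}, q_i = a_i*q_{i-1} + q_{i-2} with p_{-2}=0, p_{-1}=1, q_{-2}=1, q_{-1}=0):
  i=0: a_0=1, p_0 = 1*1 + 0 = 1, q_0 = 1*0 + 1 = 1.
  i=1: a_1=2, p_1 = 2*1 + 1 = 3, q_1 = 2*1 + 0 = 2.
Indeed p_0^2 - 2*q_0^2 = 1 - 2 = -1, not +1.
Check: 3^2 - 2*2^2 = 9 - 8 = 1, so (x, y) = (3, 2) solves the equation, and by the theorem it is the least positive solution.

(x, y) = (3, 2)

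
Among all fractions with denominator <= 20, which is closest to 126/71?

16/9

Expand x = 126/71 as a continued fraction with the Euclidean algorithm:
  126 = 1*71 + 55, so a_0 = 1.
  71 = 1*55 + 16, so a_1 = 1.
  55 = 3*16 + 7, so a_2 = 3.
  16 = 2*7 + 2, so a_3 = 2.
  7 = 3*2 + 1, so a_4 = 3.
  2 = 2*1 + 0, so a_5 = 2.
so x = [1; 1, 3, 2, 3, 2].
Convergents (p_i = a_i*p_{i-1} + p_{i-2}, q_i = a_i*q_{i-1} + q_{i-2} with p_{-2}=0, p_{-1}=1, q_{-2}=1, q_{-1}=0), until the denominator exceeds 20:
  i=0: a_0=1, p_0 = 1*1 + 0 = 1, q_0 = 1*0 + 1 = 1.
  i=1: a_1=1, p_1 = 1*1 + 1 = 2, q_1 = 1*1 + 0 = 1.
  i=2: a_2=3, p_2 = 3*2 + 1 = 7, q_2 = 3*1 + 1 = 4.
  i=3: a_3=2, p_3 = 2*7 + 2 = 16, q_3 = 2*4 + 1 = 9.
  i=4: a_4=3, p_4 = 3*16 + 7 = 55, q_4 = 3*9 + 4 = 31.
q_4 = 31 > 20, so the last convergent with denominator <= 20 is p_3/q_3 = 16/9.
The closest fraction with denominator <= 20 is either p_3/q_3 or the intermediate fraction (k*p_3 + p_2)/(k*q_3 + q_2) with the largest k >= 1 whose denominator stays <= 20; these approach x as k grows, and every other convergent or intermediate fraction in range is farther away.
Largest k: floor((20 - q_2)/q_3) = floor((20 - 4)/9) = 1.
That gives (1*16 + 7)/(1*9 + 4) = 23/13.
Compare the errors: |x - 16/9| = |126*9 - 16*71|/(71*9) = 2/639, and |x - 23/13| = |126*13 - 23*71|/(71*13) = 5/923.
Cross-multiplying, 2*923 = 1846 < 3195 = 5*639, so 2/639 is smaller: the convergent 16/9 is closer to x than 23/13.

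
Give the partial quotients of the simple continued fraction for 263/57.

[4; 1, 1, 1, 1, 2, 4]

Run the Euclidean algorithm on 263 and 57; the successive quotients are the partial quotients a_0, a_1, ... (each step inverts the fractional part left over by the previous one):
  263 = 4*57 + 35, so a_0 = 4.
  57 = 1*35 + 22, so a_1 = 1.
  35 = 1*22 + 13, so a_2 = 1.
  22 = 1*13 + 9, so a_3 = 1.
  13 = 1*9 + 4, so a_4 = 1.
  9 = 2*4 + 1, so a_5 = 2.
  4 = 4*1 + 0, so a_6 = 4.
The remainder reaches 0 after 7 divisions, so the expansion has 7 partial quotients, read off in order.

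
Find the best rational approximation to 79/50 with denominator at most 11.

11/7

Expand x = 79/50 as a continued fraction with the Euclidean algorithm:
  79 = 1*50 + 29, so a_0 = 1.
  50 = 1*29 + 21, so a_1 = 1.
  29 = 1*21 + 8, so a_2 = 1.
  21 = 2*8 + 5, so a_3 = 2.
  8 = 1*5 + 3, so a_4 = 1.
  5 = 1*3 + 2, so a_5 = 1.
  3 = 1*2 + 1, so a_6 = 1.
  2 = 2*1 + 0, so a_7 = 2.
so x = [1; 1, 1, 2, 1, 1, 1, 2].
Convergents (p_i = a_i*p_{i-1} + p_{i-2}, q_i = a_i*q_{i-1} + q_{i-2} with p_{-2}=0, p_{-1}=1, q_{-2}=1, q_{-1}=0), until the denominator exceeds 11:
  i=0: a_0=1, p_0 = 1*1 + 0 = 1, q_0 = 1*0 + 1 = 1.
  i=1: a_1=1, p_1 = 1*1 + 1 = 2, q_1 = 1*1 + 0 = 1.
  i=2: a_2=1, p_2 = 1*2 + 1 = 3, q_2 = 1*1 + 1 = 2.
  i=3: a_3=2, p_3 = 2*3 + 2 = 8, q_3 = 2*2 + 1 = 5.
  i=4: a_4=1, p_4 = 1*8 + 3 = 11, q_4 = 1*5 + 2 = 7.
  i=5: a_5=1, p_5 = 1*11 + 8 = 19, q_5 = 1*7 + 5 = 12.
q_5 = 12 > 11, so the last convergent with denominator <= 11 is p_4/q_4 = 11/7.
The closest fraction with denominator <= 11 is either p_4/q_4 or the intermediate fraction (k*p_4 + p_3)/(k*q_4 + q_3) with the largest k >= 1 whose denominator stays <= 11; these approach x as k grows, and every other convergent or intermediate fraction in range is farther away.
Largest k: floor((11 - q_3)/q_4) = floor((11 - 5)/7) = 0.
Since k = 0, no intermediate fraction beyond p_4/q_4 has denominator <= 11, so the convergent 11/7 is the closest (its error is |79*7 - 11*50|/(50*7) = 3/350).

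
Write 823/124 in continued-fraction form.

Run the Euclidean algorithm on 823 and 124; the successive quotients are the partial quotients a_0, a_1, ... (each step inverts the fractional part left over by the previous one):
  823 = 6*124 + 79, so a_0 = 6.
  124 = 1*79 + 45, so a_1 = 1.
  79 = 1*45 + 34, so a_2 = 1.
  45 = 1*34 + 11, so a_3 = 1.
  34 = 3*11 + 1, so a_4 = 3.
  11 = 11*1 + 0, so a_5 = 11.
The remainder reaches 0 after 6 divisions, so the expansion has 6 partial quotients, read off in order.

[6; 1, 1, 1, 3, 11]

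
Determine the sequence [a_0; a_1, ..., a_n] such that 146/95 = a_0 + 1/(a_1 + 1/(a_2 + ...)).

Run the Euclidean algorithm on 146 and 95; the successive quotients are the partial quotients a_0, a_1, ... (each step inverts the fractional part left over by the previous one):
  146 = 1*95 + 51, so a_0 = 1.
  95 = 1*51 + 44, so a_1 = 1.
  51 = 1*44 + 7, so a_2 = 1.
  44 = 6*7 + 2, so a_3 = 6.
  7 = 3*2 + 1, so a_4 = 3.
  2 = 2*1 + 0, so a_5 = 2.
The remainder reaches 0 after 6 divisions, so the expansion has 6 partial quotients, read off in order.

[1; 1, 1, 6, 3, 2]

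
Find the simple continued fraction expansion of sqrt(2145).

Write x_i = (sqrt(2145) + m_i)/d_i with (m_0, d_0) = (0, 1). a_0 = floor(sqrt(2145)) = 46, since 46^2 = 2116 <= 2145 < 2209 = 47^2.
Iterate m_{i+1} = d_i*a_i - m_i, d_{i+1} = (2145 - m_{i+1}^2)/d_i, a_{i+1} = floor((a_0 + m_{i+1})/d_{i+1}):
  m_1 = 1*46 - 0 = 46, d_1 = (2145 - 46^2)/1 = 29/1 = 29, a_1 = floor((46 + 46)/29) = 3.
  m_2 = 29*3 - 46 = 41, d_2 = (2145 - 41^2)/29 = 464/29 = 16, a_2 = floor((46 + 41)/16) = 5.
  m_3 = 16*5 - 41 = 39, d_3 = (2145 - 39^2)/16 = 624/16 = 39, a_3 = floor((46 + 39)/39) = 2.
  m_4 = 39*2 - 39 = 39, d_4 = (2145 - 39^2)/39 = 624/39 = 16, a_4 = floor((46 + 39)/16) = 5.
  m_5 = 16*5 - 39 = 41, d_5 = (2145 - 41^2)/16 = 464/16 = 29, a_5 = floor((46 + 41)/29) = 3.
  m_6 = 29*3 - 41 = 46, d_6 = (2145 - 46^2)/29 = 29/29 = 1, a_6 = floor((46 + 46)/1) = 92.
  m_7 = 1*92 - 46 = 46, d_7 = (2145 - 46^2)/1 = 29/1 = 29: (m_7, d_7) = (m_1, d_1) = (46, 29), so from here the quotients repeat a_1, ..., a_6; the period length is 6.
Hence the expansion of sqrt(2145) is a_0 = 46 followed by the repeating block 3, 5, 2, 5, 3, 92 (period 6).

[46; (3, 5, 2, 5, 3, 92)]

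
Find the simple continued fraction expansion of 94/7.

Run the Euclidean algorithm on 94 and 7; the successive quotients are the partial quotients a_0, a_1, ... (each step inverts the fractional part left over by the previous one):
  94 = 13*7 + 3, so a_0 = 13.
  7 = 2*3 + 1, so a_1 = 2.
  3 = 3*1 + 0, so a_2 = 3.
The remainder reaches 0 after 3 divisions, so the expansion has 3 partial quotients, read off in order.

[13; 2, 3]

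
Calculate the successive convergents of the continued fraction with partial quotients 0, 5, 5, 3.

Using the convergent recurrence p_i = a_i*p_{i-1} + p_{i-2}, q_i = a_i*q_{i-1} + q_{i-2} with p_{-2}=0, p_{-1}=1, q_{-2}=1, q_{-1}=0:
  i=0: a_0=0, p_0 = 0*1 + 0 = 0, q_0 = 0*0 + 1 = 1.
  i=1: a_1=5, p_1 = 5*0 + 1 = 1, q_1 = 5*1 + 0 = 5.
  i=2: a_2=5, p_2 = 5*1 + 0 = 5, q_2 = 5*5 + 1 = 26.
  i=3: a_3=3, p_3 = 3*5 + 1 = 16, q_3 = 3*26 + 5 = 83.

0/1, 1/5, 5/26, 16/83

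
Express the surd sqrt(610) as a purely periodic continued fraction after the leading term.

Write x_i = (sqrt(610) + m_i)/d_i with (m_0, d_0) = (0, 1). a_0 = floor(sqrt(610)) = 24, since 24^2 = 576 <= 610 < 625 = 25^2.
Iterate m_{i+1} = d_i*a_i - m_i, d_{i+1} = (610 - m_{i+1}^2)/d_i, a_{i+1} = floor((a_0 + m_{i+1})/d_{i+1}):
  m_1 = 1*24 - 0 = 24, d_1 = (610 - 24^2)/1 = 34/1 = 34, a_1 = floor((24 + 24)/34) = 1.
  m_2 = 34*1 - 24 = 10, d_2 = (610 - 10^2)/34 = 510/34 = 15, a_2 = floor((24 + 10)/15) = 2.
  m_3 = 15*2 - 10 = 20, d_3 = (610 - 20^2)/15 = 210/15 = 14, a_3 = floor((24 + 20)/14) = 3.
  m_4 = 14*3 - 20 = 22, d_4 = (610 - 22^2)/14 = 126/14 = 9, a_4 = floor((24 + 22)/9) = 5.
  m_5 = 9*5 - 22 = 23, d_5 = (610 - 23^2)/9 = 81/9 = 9, a_5 = floor((24 + 23)/9) = 5.
  m_6 = 9*5 - 23 = 22, d_6 = (610 - 22^2)/9 = 126/9 = 14, a_6 = floor((24 + 22)/14) = 3.
  m_7 = 14*3 - 22 = 20, d_7 = (610 - 20^2)/14 = 210/14 = 15, a_7 = floor((24 + 20)/15) = 2.
  m_8 = 15*2 - 20 = 10, d_8 = (610 - 10^2)/15 = 510/15 = 34, a_8 = floor((24 + 10)/34) = 1.
  m_9 = 34*1 - 10 = 24, d_9 = (610 - 24^2)/34 = 34/34 = 1, a_9 = floor((24 + 24)/1) = 48.
  m_10 = 1*48 - 24 = 24, d_10 = (610 - 24^2)/1 = 34/1 = 34: (m_10, d_10) = (m_1, d_1) = (24, 34), so from here the quotients repeat a_1, ..., a_9; the period length is 9.
Hence the expansion of sqrt(610) is a_0 = 24 followed by the repeating block 1, 2, 3, 5, 5, 3, 2, 1, 48 (period 9).

[24; (1, 2, 3, 5, 5, 3, 2, 1, 48)]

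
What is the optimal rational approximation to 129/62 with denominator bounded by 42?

Expand x = 129/62 as a continued fraction with the Euclidean algorithm:
  129 = 2*62 + 5, so a_0 = 2.
  62 = 12*5 + 2, so a_1 = 12.
  5 = 2*2 + 1, so a_2 = 2.
  2 = 2*1 + 0, so a_3 = 2.
so x = [2; 12, 2, 2].
Convergents (p_i = a_i*p_{i-1} + p_{i-2}, q_i = a_i*q_{i-1} + q_{i-2} with p_{-2}=0, p_{-1}=1, q_{-2}=1, q_{-1}=0), until the denominator exceeds 42:
  i=0: a_0=2, p_0 = 2*1 + 0 = 2, q_0 = 2*0 + 1 = 1.
  i=1: a_1=12, p_1 = 12*2 + 1 = 25, q_1 = 12*1 + 0 = 12.
  i=2: a_2=2, p_2 = 2*25 + 2 = 52, q_2 = 2*12 + 1 = 25.
  i=3: a_3=2, p_3 = 2*52 + 25 = 129, q_3 = 2*25 + 12 = 62.
q_3 = 62 > 42, so the last convergent with denominator <= 42 is p_2/q_2 = 52/25.
The closest fraction with denominator <= 42 is either p_2/q_2 or the intermediate fraction (k*p_2 + p_1)/(k*q_2 + q_1) with the largest k >= 1 whose denominator stays <= 42; these approach x as k grows, and every other convergent or intermediate fraction in range is farther away.
Largest k: floor((42 - q_1)/q_2) = floor((42 - 12)/25) = 1.
That gives (1*52 + 25)/(1*25 + 12) = 77/37.
Compare the errors: |x - 52/25| = |129*25 - 52*62|/(62*25) = 1/1550, and |x - 77/37| = |129*37 - 77*62|/(62*37) = 1/2294.
Cross-multiplying, 1*1550 = 1550 < 2294 = 1*2294, so 1/2294 is smaller: the intermediate fraction 77/37 is closer to x than 52/25.

77/37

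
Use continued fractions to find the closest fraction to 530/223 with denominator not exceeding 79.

183/77

Expand x = 530/223 as a continued fraction with the Euclidean algorithm:
  530 = 2*223 + 84, so a_0 = 2.
  223 = 2*84 + 55, so a_1 = 2.
  84 = 1*55 + 29, so a_2 = 1.
  55 = 1*29 + 26, so a_3 = 1.
  29 = 1*26 + 3, so a_4 = 1.
  26 = 8*3 + 2, so a_5 = 8.
  3 = 1*2 + 1, so a_6 = 1.
  2 = 2*1 + 0, so a_7 = 2.
so x = [2; 2, 1, 1, 1, 8, 1, 2].
Convergents (p_i = a_i*p_{i-1} + p_{i-2}, q_i = a_i*q_{i-1} + q_{i-2} with p_{-2}=0, p_{-1}=1, q_{-2}=1, q_{-1}=0), until the denominator exceeds 79:
  i=0: a_0=2, p_0 = 2*1 + 0 = 2, q_0 = 2*0 + 1 = 1.
  i=1: a_1=2, p_1 = 2*2 + 1 = 5, q_1 = 2*1 + 0 = 2.
  i=2: a_2=1, p_2 = 1*5 + 2 = 7, q_2 = 1*2 + 1 = 3.
  i=3: a_3=1, p_3 = 1*7 + 5 = 12, q_3 = 1*3 + 2 = 5.
  i=4: a_4=1, p_4 = 1*12 + 7 = 19, q_4 = 1*5 + 3 = 8.
  i=5: a_5=8, p_5 = 8*19 + 12 = 164, q_5 = 8*8 + 5 = 69.
  i=6: a_6=1, p_6 = 1*164 + 19 = 183, q_6 = 1*69 + 8 = 77.
  i=7: a_7=2, p_7 = 2*183 + 164 = 530, q_7 = 2*77 + 69 = 223.
q_7 = 223 > 79, so the last convergent with denominator <= 79 is p_6/q_6 = 183/77.
The closest fraction with denominator <= 79 is either p_6/q_6 or the intermediate fraction (k*p_6 + p_5)/(k*q_6 + q_5) with the largest k >= 1 whose denominator stays <= 79; these approach x as k grows, and every other convergent or intermediate fraction in range is farther away.
Largest k: floor((79 - q_5)/q_6) = floor((79 - 69)/77) = 0.
Since k = 0, no intermediate fraction beyond p_6/q_6 has denominator <= 79, so the convergent 183/77 is the closest (its error is |530*77 - 183*223|/(223*77) = 1/17171).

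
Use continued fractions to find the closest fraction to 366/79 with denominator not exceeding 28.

Expand x = 366/79 as a continued fraction with the Euclidean algorithm:
  366 = 4*79 + 50, so a_0 = 4.
  79 = 1*50 + 29, so a_1 = 1.
  50 = 1*29 + 21, so a_2 = 1.
  29 = 1*21 + 8, so a_3 = 1.
  21 = 2*8 + 5, so a_4 = 2.
  8 = 1*5 + 3, so a_5 = 1.
  5 = 1*3 + 2, so a_6 = 1.
  3 = 1*2 + 1, so a_7 = 1.
  2 = 2*1 + 0, so a_8 = 2.
so x = [4; 1, 1, 1, 2, 1, 1, 1, 2].
Convergents (p_i = a_i*p_{i-1} + p_{i-2}, q_i = a_i*q_{i-1} + q_{i-2} with p_{-2}=0, p_{-1}=1, q_{-2}=1, q_{-1}=0), until the denominator exceeds 28:
  i=0: a_0=4, p_0 = 4*1 + 0 = 4, q_0 = 4*0 + 1 = 1.
  i=1: a_1=1, p_1 = 1*4 + 1 = 5, q_1 = 1*1 + 0 = 1.
  i=2: a_2=1, p_2 = 1*5 + 4 = 9, q_2 = 1*1 + 1 = 2.
  i=3: a_3=1, p_3 = 1*9 + 5 = 14, q_3 = 1*2 + 1 = 3.
  i=4: a_4=2, p_4 = 2*14 + 9 = 37, q_4 = 2*3 + 2 = 8.
  i=5: a_5=1, p_5 = 1*37 + 14 = 51, q_5 = 1*8 + 3 = 11.
  i=6: a_6=1, p_6 = 1*51 + 37 = 88, q_6 = 1*11 + 8 = 19.
  i=7: a_7=1, p_7 = 1*88 + 51 = 139, q_7 = 1*19 + 11 = 30.
q_7 = 30 > 28, so the last convergent with denominator <= 28 is p_6/q_6 = 88/19.
The closest fraction with denominator <= 28 is either p_6/q_6 or the intermediate fraction (k*p_6 + p_5)/(k*q_6 + q_5) with the largest k >= 1 whose denominator stays <= 28; these approach x as k grows, and every other convergent or intermediate fraction in range is farther away.
Largest k: floor((28 - q_5)/q_6) = floor((28 - 11)/19) = 0.
Since k = 0, no intermediate fraction beyond p_6/q_6 has denominator <= 28, so the convergent 88/19 is the closest (its error is |366*19 - 88*79|/(79*19) = 2/1501).

88/19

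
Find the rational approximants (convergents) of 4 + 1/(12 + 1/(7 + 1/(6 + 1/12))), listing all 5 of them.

Using the convergent recurrence p_i = a_i*p_{i-1} + p_{i-2}, q_i = a_i*q_{i-1} + q_{i-2} with p_{-2}=0, p_{-1}=1, q_{-2}=1, q_{-1}=0:
  i=0: a_0=4, p_0 = 4*1 + 0 = 4, q_0 = 4*0 + 1 = 1.
  i=1: a_1=12, p_1 = 12*4 + 1 = 49, q_1 = 12*1 + 0 = 12.
  i=2: a_2=7, p_2 = 7*49 + 4 = 347, q_2 = 7*12 + 1 = 85.
  i=3: a_3=6, p_3 = 6*347 + 49 = 2131, q_3 = 6*85 + 12 = 522.
  i=4: a_4=12, p_4 = 12*2131 + 347 = 25919, q_4 = 12*522 + 85 = 6349.

4/1, 49/12, 347/85, 2131/522, 25919/6349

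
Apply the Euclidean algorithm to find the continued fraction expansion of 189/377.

[0; 1, 1, 188]

Run the Euclidean algorithm on 189 and 377; the successive quotients are the partial quotients a_0, a_1, ... (each step inverts the fractional part left over by the previous one):
  189 = 0*377 + 189, so a_0 = 0.
  377 = 1*189 + 188, so a_1 = 1.
  189 = 1*188 + 1, so a_2 = 1.
  188 = 188*1 + 0, so a_3 = 188.
The remainder reaches 0 after 4 divisions, so the expansion has 4 partial quotients, read off in order.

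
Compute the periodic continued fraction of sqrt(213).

Write x_i = (sqrt(213) + m_i)/d_i with (m_0, d_0) = (0, 1). a_0 = floor(sqrt(213)) = 14, since 14^2 = 196 <= 213 < 225 = 15^2.
Iterate m_{i+1} = d_i*a_i - m_i, d_{i+1} = (213 - m_{i+1}^2)/d_i, a_{i+1} = floor((a_0 + m_{i+1})/d_{i+1}):
  m_1 = 1*14 - 0 = 14, d_1 = (213 - 14^2)/1 = 17/1 = 17, a_1 = floor((14 + 14)/17) = 1.
  m_2 = 17*1 - 14 = 3, d_2 = (213 - 3^2)/17 = 204/17 = 12, a_2 = floor((14 + 3)/12) = 1.
  m_3 = 12*1 - 3 = 9, d_3 = (213 - 9^2)/12 = 132/12 = 11, a_3 = floor((14 + 9)/11) = 2.
  m_4 = 11*2 - 9 = 13, d_4 = (213 - 13^2)/11 = 44/11 = 4, a_4 = floor((14 + 13)/4) = 6.
  m_5 = 4*6 - 13 = 11, d_5 = (213 - 11^2)/4 = 92/4 = 23, a_5 = floor((14 + 11)/23) = 1.
  m_6 = 23*1 - 11 = 12, d_6 = (213 - 12^2)/23 = 69/23 = 3, a_6 = floor((14 + 12)/3) = 8.
  m_7 = 3*8 - 12 = 12, d_7 = (213 - 12^2)/3 = 69/3 = 23, a_7 = floor((14 + 12)/23) = 1.
  m_8 = 23*1 - 12 = 11, d_8 = (213 - 11^2)/23 = 92/23 = 4, a_8 = floor((14 + 11)/4) = 6.
  m_9 = 4*6 - 11 = 13, d_9 = (213 - 13^2)/4 = 44/4 = 11, a_9 = floor((14 + 13)/11) = 2.
  m_10 = 11*2 - 13 = 9, d_10 = (213 - 9^2)/11 = 132/11 = 12, a_10 = floor((14 + 9)/12) = 1.
  m_11 = 12*1 - 9 = 3, d_11 = (213 - 3^2)/12 = 204/12 = 17, a_11 = floor((14 + 3)/17) = 1.
  m_12 = 17*1 - 3 = 14, d_12 = (213 - 14^2)/17 = 17/17 = 1, a_12 = floor((14 + 14)/1) = 28.
  m_13 = 1*28 - 14 = 14, d_13 = (213 - 14^2)/1 = 17/1 = 17: (m_13, d_13) = (m_1, d_1) = (14, 17), so from here the quotients repeat a_1, ..., a_12; the period length is 12.
Hence the expansion of sqrt(213) is a_0 = 14 followed by the repeating block 1, 1, 2, 6, 1, 8, 1, 6, 2, 1, 1, 28 (period 12).

[14; (1, 1, 2, 6, 1, 8, 1, 6, 2, 1, 1, 28)]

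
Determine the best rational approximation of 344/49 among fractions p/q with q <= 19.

7/1

Expand x = 344/49 as a continued fraction with the Euclidean algorithm:
  344 = 7*49 + 1, so a_0 = 7.
  49 = 49*1 + 0, so a_1 = 49.
so x = [7; 49].
Convergents (p_i = a_i*p_{i-1} + p_{i-2}, q_i = a_i*q_{i-1} + q_{i-2} with p_{-2}=0, p_{-1}=1, q_{-2}=1, q_{-1}=0), until the denominator exceeds 19:
  i=0: a_0=7, p_0 = 7*1 + 0 = 7, q_0 = 7*0 + 1 = 1.
  i=1: a_1=49, p_1 = 49*7 + 1 = 344, q_1 = 49*1 + 0 = 49.
q_1 = 49 > 19, so the last convergent with denominator <= 19 is p_0/q_0 = 7/1.
The closest fraction with denominator <= 19 is either p_0/q_0 or the intermediate fraction (k*p_0 + p_{-1})/(k*q_0 + q_{-1}) with the largest k >= 1 whose denominator stays <= 19; these approach x as k grows, and every other convergent or intermediate fraction in range is farther away.
Largest k: floor((19 - q_{-1})/q_0) = floor((19 - 0)/1) = 19 (using the seeds p_{-1} = 1, q_{-1} = 0).
That gives (19*7 + 1)/(19*1 + 0) = 134/19.
Compare the errors: |x - 7/1| = |344*1 - 7*49|/(49*1) = 1/49, and |x - 134/19| = |344*19 - 134*49|/(49*19) = 30/931.
Cross-multiplying, 1*931 = 931 < 1470 = 30*49, so 1/49 is smaller: the convergent 7/1 is closer to x than 134/19.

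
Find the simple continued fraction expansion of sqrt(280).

Write x_i = (sqrt(280) + m_i)/d_i with (m_0, d_0) = (0, 1). a_0 = floor(sqrt(280)) = 16, since 16^2 = 256 <= 280 < 289 = 17^2.
Iterate m_{i+1} = d_i*a_i - m_i, d_{i+1} = (280 - m_{i+1}^2)/d_i, a_{i+1} = floor((a_0 + m_{i+1})/d_{i+1}):
  m_1 = 1*16 - 0 = 16, d_1 = (280 - 16^2)/1 = 24/1 = 24, a_1 = floor((16 + 16)/24) = 1.
  m_2 = 24*1 - 16 = 8, d_2 = (280 - 8^2)/24 = 216/24 = 9, a_2 = floor((16 + 8)/9) = 2.
  m_3 = 9*2 - 8 = 10, d_3 = (280 - 10^2)/9 = 180/9 = 20, a_3 = floor((16 + 10)/20) = 1.
  m_4 = 20*1 - 10 = 10, d_4 = (280 - 10^2)/20 = 180/20 = 9, a_4 = floor((16 + 10)/9) = 2.
  m_5 = 9*2 - 10 = 8, d_5 = (280 - 8^2)/9 = 216/9 = 24, a_5 = floor((16 + 8)/24) = 1.
  m_6 = 24*1 - 8 = 16, d_6 = (280 - 16^2)/24 = 24/24 = 1, a_6 = floor((16 + 16)/1) = 32.
  m_7 = 1*32 - 16 = 16, d_7 = (280 - 16^2)/1 = 24/1 = 24: (m_7, d_7) = (m_1, d_1) = (16, 24), so from here the quotients repeat a_1, ..., a_6; the period length is 6.
Hence the expansion of sqrt(280) is a_0 = 16 followed by the repeating block 1, 2, 1, 2, 1, 32 (period 6).

[16; (1, 2, 1, 2, 1, 32)]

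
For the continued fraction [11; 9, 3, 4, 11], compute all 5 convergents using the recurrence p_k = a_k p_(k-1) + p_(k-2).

Using the convergent recurrence p_i = a_i*p_{i-1} + p_{i-2}, q_i = a_i*q_{i-1} + q_{i-2} with p_{-2}=0, p_{-1}=1, q_{-2}=1, q_{-1}=0:
  i=0: a_0=11, p_0 = 11*1 + 0 = 11, q_0 = 11*0 + 1 = 1.
  i=1: a_1=9, p_1 = 9*11 + 1 = 100, q_1 = 9*1 + 0 = 9.
  i=2: a_2=3, p_2 = 3*100 + 11 = 311, q_2 = 3*9 + 1 = 28.
  i=3: a_3=4, p_3 = 4*311 + 100 = 1344, q_3 = 4*28 + 9 = 121.
  i=4: a_4=11, p_4 = 11*1344 + 311 = 15095, q_4 = 11*121 + 28 = 1359.

11/1, 100/9, 311/28, 1344/121, 15095/1359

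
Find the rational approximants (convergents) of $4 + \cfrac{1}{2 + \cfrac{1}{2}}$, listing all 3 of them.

4/1, 9/2, 22/5

Using the convergent recurrence p_i = a_i*p_{i-1} + p_{i-2}, q_i = a_i*q_{i-1} + q_{i-2} with p_{-2}=0, p_{-1}=1, q_{-2}=1, q_{-1}=0:
  i=0: a_0=4, p_0 = 4*1 + 0 = 4, q_0 = 4*0 + 1 = 1.
  i=1: a_1=2, p_1 = 2*4 + 1 = 9, q_1 = 2*1 + 0 = 2.
  i=2: a_2=2, p_2 = 2*9 + 4 = 22, q_2 = 2*2 + 1 = 5.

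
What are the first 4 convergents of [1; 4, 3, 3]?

Using the convergent recurrence p_i = a_i*p_{i-1} + p_{i-2}, q_i = a_i*q_{i-1} + q_{i-2} with p_{-2}=0, p_{-1}=1, q_{-2}=1, q_{-1}=0:
  i=0: a_0=1, p_0 = 1*1 + 0 = 1, q_0 = 1*0 + 1 = 1.
  i=1: a_1=4, p_1 = 4*1 + 1 = 5, q_1 = 4*1 + 0 = 4.
  i=2: a_2=3, p_2 = 3*5 + 1 = 16, q_2 = 3*4 + 1 = 13.
  i=3: a_3=3, p_3 = 3*16 + 5 = 53, q_3 = 3*13 + 4 = 43.

1/1, 5/4, 16/13, 53/43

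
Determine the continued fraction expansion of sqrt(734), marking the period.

[27; (10, 1, 4, 1, 1, 26, 1, 1, 4, 1, 10, 54)]

Write x_i = (sqrt(734) + m_i)/d_i with (m_0, d_0) = (0, 1). a_0 = floor(sqrt(734)) = 27, since 27^2 = 729 <= 734 < 784 = 28^2.
Iterate m_{i+1} = d_i*a_i - m_i, d_{i+1} = (734 - m_{i+1}^2)/d_i, a_{i+1} = floor((a_0 + m_{i+1})/d_{i+1}):
  m_1 = 1*27 - 0 = 27, d_1 = (734 - 27^2)/1 = 5/1 = 5, a_1 = floor((27 + 27)/5) = 10.
  m_2 = 5*10 - 27 = 23, d_2 = (734 - 23^2)/5 = 205/5 = 41, a_2 = floor((27 + 23)/41) = 1.
  m_3 = 41*1 - 23 = 18, d_3 = (734 - 18^2)/41 = 410/41 = 10, a_3 = floor((27 + 18)/10) = 4.
  m_4 = 10*4 - 18 = 22, d_4 = (734 - 22^2)/10 = 250/10 = 25, a_4 = floor((27 + 22)/25) = 1.
  m_5 = 25*1 - 22 = 3, d_5 = (734 - 3^2)/25 = 725/25 = 29, a_5 = floor((27 + 3)/29) = 1.
  m_6 = 29*1 - 3 = 26, d_6 = (734 - 26^2)/29 = 58/29 = 2, a_6 = floor((27 + 26)/2) = 26.
  m_7 = 2*26 - 26 = 26, d_7 = (734 - 26^2)/2 = 58/2 = 29, a_7 = floor((27 + 26)/29) = 1.
  m_8 = 29*1 - 26 = 3, d_8 = (734 - 3^2)/29 = 725/29 = 25, a_8 = floor((27 + 3)/25) = 1.
  m_9 = 25*1 - 3 = 22, d_9 = (734 - 22^2)/25 = 250/25 = 10, a_9 = floor((27 + 22)/10) = 4.
  m_10 = 10*4 - 22 = 18, d_10 = (734 - 18^2)/10 = 410/10 = 41, a_10 = floor((27 + 18)/41) = 1.
  m_11 = 41*1 - 18 = 23, d_11 = (734 - 23^2)/41 = 205/41 = 5, a_11 = floor((27 + 23)/5) = 10.
  m_12 = 5*10 - 23 = 27, d_12 = (734 - 27^2)/5 = 5/5 = 1, a_12 = floor((27 + 27)/1) = 54.
  m_13 = 1*54 - 27 = 27, d_13 = (734 - 27^2)/1 = 5/1 = 5: (m_13, d_13) = (m_1, d_1) = (27, 5), so from here the quotients repeat a_1, ..., a_12; the period length is 12.
Hence the expansion of sqrt(734) is a_0 = 27 followed by the repeating block 10, 1, 4, 1, 1, 26, 1, 1, 4, 1, 10, 54 (period 12).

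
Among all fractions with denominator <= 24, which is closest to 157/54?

32/11

Expand x = 157/54 as a continued fraction with the Euclidean algorithm:
  157 = 2*54 + 49, so a_0 = 2.
  54 = 1*49 + 5, so a_1 = 1.
  49 = 9*5 + 4, so a_2 = 9.
  5 = 1*4 + 1, so a_3 = 1.
  4 = 4*1 + 0, so a_4 = 4.
so x = [2; 1, 9, 1, 4].
Convergents (p_i = a_i*p_{i-1} + p_{i-2}, q_i = a_i*q_{i-1} + q_{i-2} with p_{-2}=0, p_{-1}=1, q_{-2}=1, q_{-1}=0), until the denominator exceeds 24:
  i=0: a_0=2, p_0 = 2*1 + 0 = 2, q_0 = 2*0 + 1 = 1.
  i=1: a_1=1, p_1 = 1*2 + 1 = 3, q_1 = 1*1 + 0 = 1.
  i=2: a_2=9, p_2 = 9*3 + 2 = 29, q_2 = 9*1 + 1 = 10.
  i=3: a_3=1, p_3 = 1*29 + 3 = 32, q_3 = 1*10 + 1 = 11.
  i=4: a_4=4, p_4 = 4*32 + 29 = 157, q_4 = 4*11 + 10 = 54.
q_4 = 54 > 24, so the last convergent with denominator <= 24 is p_3/q_3 = 32/11.
The closest fraction with denominator <= 24 is either p_3/q_3 or the intermediate fraction (k*p_3 + p_2)/(k*q_3 + q_2) with the largest k >= 1 whose denominator stays <= 24; these approach x as k grows, and every other convergent or intermediate fraction in range is farther away.
Largest k: floor((24 - q_2)/q_3) = floor((24 - 10)/11) = 1.
That gives (1*32 + 29)/(1*11 + 10) = 61/21.
Compare the errors: |x - 32/11| = |157*11 - 32*54|/(54*11) = 1/594, and |x - 61/21| = |157*21 - 61*54|/(54*21) = 3/1134.
Cross-multiplying, 1*1134 = 1134 < 1782 = 3*594, so 1/594 is smaller: the convergent 32/11 is closer to x than 61/21.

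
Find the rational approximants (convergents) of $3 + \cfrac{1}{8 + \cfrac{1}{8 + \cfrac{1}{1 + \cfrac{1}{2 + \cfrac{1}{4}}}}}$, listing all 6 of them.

Using the convergent recurrence p_i = a_i*p_{i-1} + p_{i-2}, q_i = a_i*q_{i-1} + q_{i-2} with p_{-2}=0, p_{-1}=1, q_{-2}=1, q_{-1}=0:
  i=0: a_0=3, p_0 = 3*1 + 0 = 3, q_0 = 3*0 + 1 = 1.
  i=1: a_1=8, p_1 = 8*3 + 1 = 25, q_1 = 8*1 + 0 = 8.
  i=2: a_2=8, p_2 = 8*25 + 3 = 203, q_2 = 8*8 + 1 = 65.
  i=3: a_3=1, p_3 = 1*203 + 25 = 228, q_3 = 1*65 + 8 = 73.
  i=4: a_4=2, p_4 = 2*228 + 203 = 659, q_4 = 2*73 + 65 = 211.
  i=5: a_5=4, p_5 = 4*659 + 228 = 2864, q_5 = 4*211 + 73 = 917.

3/1, 25/8, 203/65, 228/73, 659/211, 2864/917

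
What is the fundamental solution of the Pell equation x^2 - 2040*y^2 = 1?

First expand sqrt(2040) as a continued fraction. With x_i = (sqrt(2040) + m_i)/d_i and (m_0, d_0) = (0, 1): a_0 = floor(sqrt(2040)) = 45, since 45^2 = 2025 <= 2040 < 2116 = 46^2.
Iterate m_{i+1} = d_i*a_i - m_i, d_{i+1} = (2040 - m_{i+1}^2)/d_i, a_{i+1} = floor((a_0 + m_{i+1})/d_{i+1}):
  m_1 = 1*45 - 0 = 45, d_1 = (2040 - 45^2)/1 = 15/1 = 15, a_1 = floor((45 + 45)/15) = 6.
  m_2 = 15*6 - 45 = 45, d_2 = (2040 - 45^2)/15 = 15/15 = 1, a_2 = floor((45 + 45)/1) = 90.
  m_3 = 1*90 - 45 = 45, d_3 = (2040 - 45^2)/1 = 15/1 = 15: (m_3, d_3) = (m_1, d_1) = (45, 15), so from here the quotients repeat a_1, a_2; the period length is 2.
So sqrt(2040) = [45; (6, 90)] with period length k = 2.
k is even, so the fundamental solution of x^2 - 2040y^2 = 1 is (p_{k-1}, q_{k-1}) = (p_1, q_1); compute convergents through index 1.
Convergents (p_i = a_i*p_{i-1} + p_{i-2}, q_i = a_i*q_{i-1} + q_{i-2} with p_{-2}=0, p_{-1}=1, q_{-2}=1, q_{-1}=0):
  i=0: a_0=45, p_0 = 45*1 + 0 = 45, q_0 = 45*0 + 1 = 1.
  i=1: a_1=6, p_1 = 6*45 + 1 = 271, q_1 = 6*1 + 0 = 6.
Check: 271^2 - 2040*6^2 = 73441 - 73440 = 1, so (x, y) = (271, 6) solves the equation, and by the theorem it is the least positive solution.

(x, y) = (271, 6)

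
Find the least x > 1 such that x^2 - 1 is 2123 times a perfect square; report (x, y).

(x, y) = (62078642, 1347309)

First expand sqrt(2123) as a continued fraction. With x_i = (sqrt(2123) + m_i)/d_i and (m_0, d_0) = (0, 1): a_0 = floor(sqrt(2123)) = 46, since 46^2 = 2116 <= 2123 < 2209 = 47^2.
Iterate m_{i+1} = d_i*a_i - m_i, d_{i+1} = (2123 - m_{i+1}^2)/d_i, a_{i+1} = floor((a_0 + m_{i+1})/d_{i+1}):
  m_1 = 1*46 - 0 = 46, d_1 = (2123 - 46^2)/1 = 7/1 = 7, a_1 = floor((46 + 46)/7) = 13.
  m_2 = 7*13 - 46 = 45, d_2 = (2123 - 45^2)/7 = 98/7 = 14, a_2 = floor((46 + 45)/14) = 6.
  m_3 = 14*6 - 45 = 39, d_3 = (2123 - 39^2)/14 = 602/14 = 43, a_3 = floor((46 + 39)/43) = 1.
  m_4 = 43*1 - 39 = 4, d_4 = (2123 - 4^2)/43 = 2107/43 = 49, a_4 = floor((46 + 4)/49) = 1.
  m_5 = 49*1 - 4 = 45, d_5 = (2123 - 45^2)/49 = 98/49 = 2, a_5 = floor((46 + 45)/2) = 45.
  m_6 = 2*45 - 45 = 45, d_6 = (2123 - 45^2)/2 = 98/2 = 49, a_6 = floor((46 + 45)/49) = 1.
  m_7 = 49*1 - 45 = 4, d_7 = (2123 - 4^2)/49 = 2107/49 = 43, a_7 = floor((46 + 4)/43) = 1.
  m_8 = 43*1 - 4 = 39, d_8 = (2123 - 39^2)/43 = 602/43 = 14, a_8 = floor((46 + 39)/14) = 6.
  m_9 = 14*6 - 39 = 45, d_9 = (2123 - 45^2)/14 = 98/14 = 7, a_9 = floor((46 + 45)/7) = 13.
  m_10 = 7*13 - 45 = 46, d_10 = (2123 - 46^2)/7 = 7/7 = 1, a_10 = floor((46 + 46)/1) = 92.
  m_11 = 1*92 - 46 = 46, d_11 = (2123 - 46^2)/1 = 7/1 = 7: (m_11, d_11) = (m_1, d_1) = (46, 7), so from here the quotients repeat a_1, ..., a_10; the period length is 10.
So sqrt(2123) = [46; (13, 6, 1, 1, 45, 1, 1, 6, 13, 92)] with period length k = 10.
k is even, so the fundamental solution of x^2 - 2123y^2 = 1 is (p_{k-1}, q_{k-1}) = (p_9, q_9); compute convergents through index 9.
Convergents (p_i = a_i*p_{i-1} + p_{i-2}, q_i = a_i*q_{i-1} + q_{i-2} with p_{-2}=0, p_{-1}=1, q_{-2}=1, q_{-1}=0):
  i=0: a_0=46, p_0 = 46*1 + 0 = 46, q_0 = 46*0 + 1 = 1.
  i=1: a_1=13, p_1 = 13*46 + 1 = 599, q_1 = 13*1 + 0 = 13.
  i=2: a_2=6, p_2 = 6*599 + 46 = 3640, q_2 = 6*13 + 1 = 79.
  i=3: a_3=1, p_3 = 1*3640 + 599 = 4239, q_3 = 1*79 + 13 = 92.
  i=4: a_4=1, p_4 = 1*4239 + 3640 = 7879, q_4 = 1*92 + 79 = 171.
  i=5: a_5=45, p_5 = 45*7879 + 4239 = 358794, q_5 = 45*171 + 92 = 7787.
  i=6: a_6=1, p_6 = 1*358794 + 7879 = 366673, q_6 = 1*7787 + 171 = 7958.
  i=7: a_7=1, p_7 = 1*366673 + 358794 = 725467, q_7 = 1*7958 + 7787 = 15745.
  i=8: a_8=6, p_8 = 6*725467 + 366673 = 4719475, q_8 = 6*15745 + 7958 = 102428.
  i=9: a_9=13, p_9 = 13*4719475 + 725467 = 62078642, q_9 = 13*102428 + 15745 = 1347309.
Check: 62078642^2 - 2123*1347309^2 = 3853757792564164 - 3853757792564163 = 1, so (x, y) = (62078642, 1347309) solves the equation, and by the theorem it is the least positive solution.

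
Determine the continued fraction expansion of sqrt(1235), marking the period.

[35; (7, 70)]

Write x_i = (sqrt(1235) + m_i)/d_i with (m_0, d_0) = (0, 1). a_0 = floor(sqrt(1235)) = 35, since 35^2 = 1225 <= 1235 < 1296 = 36^2.
Iterate m_{i+1} = d_i*a_i - m_i, d_{i+1} = (1235 - m_{i+1}^2)/d_i, a_{i+1} = floor((a_0 + m_{i+1})/d_{i+1}):
  m_1 = 1*35 - 0 = 35, d_1 = (1235 - 35^2)/1 = 10/1 = 10, a_1 = floor((35 + 35)/10) = 7.
  m_2 = 10*7 - 35 = 35, d_2 = (1235 - 35^2)/10 = 10/10 = 1, a_2 = floor((35 + 35)/1) = 70.
  m_3 = 1*70 - 35 = 35, d_3 = (1235 - 35^2)/1 = 10/1 = 10: (m_3, d_3) = (m_1, d_1) = (35, 10), so from here the quotients repeat a_1, a_2; the period length is 2.
Hence the expansion of sqrt(1235) is a_0 = 35 followed by the repeating block 7, 70 (period 2).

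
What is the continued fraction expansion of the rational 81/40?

[2; 40]

Run the Euclidean algorithm on 81 and 40; the successive quotients are the partial quotients a_0, a_1, ... (each step inverts the fractional part left over by the previous one):
  81 = 2*40 + 1, so a_0 = 2.
  40 = 40*1 + 0, so a_1 = 40.
The remainder reaches 0 after 2 divisions, so the expansion has 2 partial quotients, read off in order.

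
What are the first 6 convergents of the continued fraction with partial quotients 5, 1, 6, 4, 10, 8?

Using the convergent recurrence p_i = a_i*p_{i-1} + p_{i-2}, q_i = a_i*q_{i-1} + q_{i-2} with p_{-2}=0, p_{-1}=1, q_{-2}=1, q_{-1}=0:
  i=0: a_0=5, p_0 = 5*1 + 0 = 5, q_0 = 5*0 + 1 = 1.
  i=1: a_1=1, p_1 = 1*5 + 1 = 6, q_1 = 1*1 + 0 = 1.
  i=2: a_2=6, p_2 = 6*6 + 5 = 41, q_2 = 6*1 + 1 = 7.
  i=3: a_3=4, p_3 = 4*41 + 6 = 170, q_3 = 4*7 + 1 = 29.
  i=4: a_4=10, p_4 = 10*170 + 41 = 1741, q_4 = 10*29 + 7 = 297.
  i=5: a_5=8, p_5 = 8*1741 + 170 = 14098, q_5 = 8*297 + 29 = 2405.

5/1, 6/1, 41/7, 170/29, 1741/297, 14098/2405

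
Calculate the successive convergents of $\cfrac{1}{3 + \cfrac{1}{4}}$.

Using the convergent recurrence p_i = a_i*p_{i-1} + p_{i-2}, q_i = a_i*q_{i-1} + q_{i-2} with p_{-2}=0, p_{-1}=1, q_{-2}=1, q_{-1}=0:
  i=0: a_0=0, p_0 = 0*1 + 0 = 0, q_0 = 0*0 + 1 = 1.
  i=1: a_1=3, p_1 = 3*0 + 1 = 1, q_1 = 3*1 + 0 = 3.
  i=2: a_2=4, p_2 = 4*1 + 0 = 4, q_2 = 4*3 + 1 = 13.

0/1, 1/3, 4/13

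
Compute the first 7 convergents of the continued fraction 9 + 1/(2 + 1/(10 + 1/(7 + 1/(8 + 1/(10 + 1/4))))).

Using the convergent recurrence p_i = a_i*p_{i-1} + p_{i-2}, q_i = a_i*q_{i-1} + q_{i-2} with p_{-2}=0, p_{-1}=1, q_{-2}=1, q_{-1}=0:
  i=0: a_0=9, p_0 = 9*1 + 0 = 9, q_0 = 9*0 + 1 = 1.
  i=1: a_1=2, p_1 = 2*9 + 1 = 19, q_1 = 2*1 + 0 = 2.
  i=2: a_2=10, p_2 = 10*19 + 9 = 199, q_2 = 10*2 + 1 = 21.
  i=3: a_3=7, p_3 = 7*199 + 19 = 1412, q_3 = 7*21 + 2 = 149.
  i=4: a_4=8, p_4 = 8*1412 + 199 = 11495, q_4 = 8*149 + 21 = 1213.
  i=5: a_5=10, p_5 = 10*11495 + 1412 = 116362, q_5 = 10*1213 + 149 = 12279.
  i=6: a_6=4, p_6 = 4*116362 + 11495 = 476943, q_6 = 4*12279 + 1213 = 50329.

9/1, 19/2, 199/21, 1412/149, 11495/1213, 116362/12279, 476943/50329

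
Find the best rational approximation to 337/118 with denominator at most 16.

Expand x = 337/118 as a continued fraction with the Euclidean algorithm:
  337 = 2*118 + 101, so a_0 = 2.
  118 = 1*101 + 17, so a_1 = 1.
  101 = 5*17 + 16, so a_2 = 5.
  17 = 1*16 + 1, so a_3 = 1.
  16 = 16*1 + 0, so a_4 = 16.
so x = [2; 1, 5, 1, 16].
Convergents (p_i = a_i*p_{i-1} + p_{i-2}, q_i = a_i*q_{i-1} + q_{i-2} with p_{-2}=0, p_{-1}=1, q_{-2}=1, q_{-1}=0), until the denominator exceeds 16:
  i=0: a_0=2, p_0 = 2*1 + 0 = 2, q_0 = 2*0 + 1 = 1.
  i=1: a_1=1, p_1 = 1*2 + 1 = 3, q_1 = 1*1 + 0 = 1.
  i=2: a_2=5, p_2 = 5*3 + 2 = 17, q_2 = 5*1 + 1 = 6.
  i=3: a_3=1, p_3 = 1*17 + 3 = 20, q_3 = 1*6 + 1 = 7.
  i=4: a_4=16, p_4 = 16*20 + 17 = 337, q_4 = 16*7 + 6 = 118.
q_4 = 118 > 16, so the last convergent with denominator <= 16 is p_3/q_3 = 20/7.
The closest fraction with denominator <= 16 is either p_3/q_3 or the intermediate fraction (k*p_3 + p_2)/(k*q_3 + q_2) with the largest k >= 1 whose denominator stays <= 16; these approach x as k grows, and every other convergent or intermediate fraction in range is farther away.
Largest k: floor((16 - q_2)/q_3) = floor((16 - 6)/7) = 1.
That gives (1*20 + 17)/(1*7 + 6) = 37/13.
Compare the errors: |x - 20/7| = |337*7 - 20*118|/(118*7) = 1/826, and |x - 37/13| = |337*13 - 37*118|/(118*13) = 15/1534.
Cross-multiplying, 1*1534 = 1534 < 12390 = 15*826, so 1/826 is smaller: the convergent 20/7 is closer to x than 37/13.

20/7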